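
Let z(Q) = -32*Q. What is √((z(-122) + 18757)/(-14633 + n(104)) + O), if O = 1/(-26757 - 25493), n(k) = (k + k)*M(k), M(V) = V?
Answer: √17319887948905410/73139550 ≈ 1.7994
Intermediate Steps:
n(k) = 2*k² (n(k) = (k + k)*k = (2*k)*k = 2*k²)
O = -1/52250 (O = 1/(-52250) = -1/52250 ≈ -1.9139e-5)
√((z(-122) + 18757)/(-14633 + n(104)) + O) = √((-32*(-122) + 18757)/(-14633 + 2*104²) - 1/52250) = √((3904 + 18757)/(-14633 + 2*10816) - 1/52250) = √(22661/(-14633 + 21632) - 1/52250) = √(22661/6999 - 1/52250) = √(1184030251/365697750) = √17319887948905410/73139550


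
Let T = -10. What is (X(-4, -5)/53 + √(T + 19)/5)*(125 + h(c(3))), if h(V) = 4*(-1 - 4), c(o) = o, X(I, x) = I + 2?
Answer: 3129/53 ≈ 59.038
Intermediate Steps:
X(I, x) = 2 + I
h(V) = -20 (h(V) = 4*(-5) = -20)
(X(-4, -5)/53 + √(T + 19)/5)*(125 + h(c(3))) = ((2 - 4)/53 + √(-10 + 19)/5)*(125 - 20) = (-2*1/53 + √9*(⅕))*105 = (-2/53 + 3*(⅕))*105 = (-2/53 + ⅗)*105 = (149/265)*105 = 3129/53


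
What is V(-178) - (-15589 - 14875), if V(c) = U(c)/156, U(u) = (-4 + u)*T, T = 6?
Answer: 30457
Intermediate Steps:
U(u) = -24 + 6*u (U(u) = (-4 + u)*6 = -24 + 6*u)
V(c) = -2/13 + c/26 (V(c) = (-24 + 6*c)/156 = (-24 + 6*c)*(1/156) = -2/13 + c/26)
V(-178) - (-15589 - 14875) = (-2/13 + (1/26)*(-178)) - (-15589 - 14875) = (-2/13 - 89/13) - 1*(-30464) = -7 + 30464 = 30457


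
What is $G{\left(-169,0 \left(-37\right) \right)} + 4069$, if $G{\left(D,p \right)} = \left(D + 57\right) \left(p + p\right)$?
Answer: $4069$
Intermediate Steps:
$G{\left(D,p \right)} = 2 p \left(57 + D\right)$ ($G{\left(D,p \right)} = \left(57 + D\right) 2 p = 2 p \left(57 + D\right)$)
$G{\left(-169,0 \left(-37\right) \right)} + 4069 = 2 \cdot 0 \left(-37\right) \left(57 - 169\right) + 4069 = 2 \cdot 0 \left(-112\right) + 4069 = 0 + 4069 = 4069$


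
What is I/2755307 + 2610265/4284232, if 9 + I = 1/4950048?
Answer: 4450119676997951381/7304027498141365344 ≈ 0.60927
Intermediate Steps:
I = -44550431/4950048 (I = -9 + 1/4950048 = -44550431/4950048 ≈ -9.0000)
I/2755307 + 2610265/4284232 = -44550431/4950048/2755307 + 2610265/4284232 = -44550431/4950048*1/2755307 + 2610265*(1/4284232) = -44550431/13638901904736 + 2610265/4284232 = 4450119676997951381/7304027498141365344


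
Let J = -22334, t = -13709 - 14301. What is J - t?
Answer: 5676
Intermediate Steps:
t = -28010
J - t = -22334 - 1*(-28010) = -22334 + 28010 = 5676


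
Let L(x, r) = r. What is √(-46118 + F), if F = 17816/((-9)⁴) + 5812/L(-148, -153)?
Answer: I*√87512556514/1377 ≈ 214.83*I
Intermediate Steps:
F = -3934076/111537 (F = 17816/((-9)⁴) + 5812/(-153) = 17816/6561 + 5812*(-1/153) = 17816*(1/6561) - 5812/153 = 17816/6561 - 5812/153 = -3934076/111537 ≈ -35.271)
√(-46118 + F) = √(-46118 - 3934076/111537) = √(-5147797442/111537) = I*√87512556514/1377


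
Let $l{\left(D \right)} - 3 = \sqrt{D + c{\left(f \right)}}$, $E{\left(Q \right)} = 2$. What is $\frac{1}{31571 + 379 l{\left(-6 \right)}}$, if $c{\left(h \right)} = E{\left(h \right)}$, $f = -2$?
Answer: $\frac{8177}{267596957} - \frac{379 i}{535193914} \approx 3.0557 \cdot 10^{-5} - 7.0815 \cdot 10^{-7} i$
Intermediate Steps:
$c{\left(h \right)} = 2$
$l{\left(D \right)} = 3 + \sqrt{2 + D}$ ($l{\left(D \right)} = 3 + \sqrt{D + 2} = 3 + \sqrt{2 + D}$)
$\frac{1}{31571 + 379 l{\left(-6 \right)}} = \frac{1}{31571 + 379 \left(3 + \sqrt{2 - 6}\right)} = \frac{1}{31571 + 379 \left(3 + \sqrt{-4}\right)} = \frac{1}{31571 + 379 \left(3 + 2 i\right)} = \frac{1}{31571 + \left(1137 + 758 i\right)} = \frac{1}{32708 + 758 i} = \frac{32708 - 758 i}{1070387828}$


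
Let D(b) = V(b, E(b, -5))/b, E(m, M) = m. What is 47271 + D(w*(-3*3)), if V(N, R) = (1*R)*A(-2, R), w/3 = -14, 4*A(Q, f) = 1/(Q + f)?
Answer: 71095585/1504 ≈ 47271.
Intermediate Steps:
A(Q, f) = 1/(4*(Q + f))
w = -42 (w = 3*(-14) = -42)
V(N, R) = R/(4*(-2 + R)) (V(N, R) = (1*R)*(1/(4*(-2 + R))) = R*(1/(4*(-2 + R))) = R/(4*(-2 + R)))
D(b) = 1/(4*(-2 + b)) (D(b) = (b/(4*(-2 + b)))/b = 1/(4*(-2 + b)))
47271 + D(w*(-3*3)) = 47271 + 1/(4*(-2 - (-126)*3)) = 47271 + 1/(4*(-2 - 42*(-9))) = 47271 + 1/(4*(-2 + 378)) = 47271 + (¼)/376 = 47271 + (¼)*(1/376) = 47271 + 1/1504 = 71095585/1504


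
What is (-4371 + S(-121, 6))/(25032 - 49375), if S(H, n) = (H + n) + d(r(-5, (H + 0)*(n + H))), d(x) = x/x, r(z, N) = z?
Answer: 4485/24343 ≈ 0.18424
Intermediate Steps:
d(x) = 1
S(H, n) = 1 + H + n (S(H, n) = (H + n) + 1 = 1 + H + n)
(-4371 + S(-121, 6))/(25032 - 49375) = (-4371 + (1 - 121 + 6))/(25032 - 49375) = (-4371 - 114)/(-24343) = -4485*(-1/24343) = 4485/24343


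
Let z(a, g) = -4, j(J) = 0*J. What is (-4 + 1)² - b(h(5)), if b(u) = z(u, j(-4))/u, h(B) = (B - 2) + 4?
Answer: 67/7 ≈ 9.5714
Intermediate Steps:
j(J) = 0
h(B) = 2 + B (h(B) = (-2 + B) + 4 = 2 + B)
b(u) = -4/u
(-4 + 1)² - b(h(5)) = (-4 + 1)² - (-4)/(2 + 5) = (-3)² - (-4)/7 = 9 - (-4)/7 = 9 - 1*(-4/7) = 9 + 4/7 = 67/7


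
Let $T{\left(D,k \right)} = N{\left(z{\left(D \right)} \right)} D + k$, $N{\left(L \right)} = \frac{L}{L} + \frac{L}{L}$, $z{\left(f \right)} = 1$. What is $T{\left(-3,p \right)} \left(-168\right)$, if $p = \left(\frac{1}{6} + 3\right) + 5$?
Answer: $-364$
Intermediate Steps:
$p = \frac{49}{6}$ ($p = \left(\frac{1}{6} + 3\right) + 5 = \frac{19}{6} + 5 = \frac{49}{6} \approx 8.1667$)
$N{\left(L \right)} = 2$ ($N{\left(L \right)} = 1 + 1 = 2$)
$T{\left(D,k \right)} = k + 2 D$ ($T{\left(D,k \right)} = 2 D + k = k + 2 D$)
$T{\left(-3,p \right)} \left(-168\right) = \left(\frac{49}{6} + 2 \left(-3\right)\right) \left(-168\right) = \left(\frac{49}{6} - 6\right) \left(-168\right) = \frac{13}{6} \left(-168\right) = -364$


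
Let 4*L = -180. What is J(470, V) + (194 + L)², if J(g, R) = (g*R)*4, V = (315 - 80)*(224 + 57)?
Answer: 124168001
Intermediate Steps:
L = -45 (L = (¼)*(-180) = -45)
V = 66035 (V = 235*281 = 66035)
J(g, R) = 4*R*g (J(g, R) = (R*g)*4 = 4*R*g)
J(470, V) + (194 + L)² = 4*66035*470 + (194 - 45)² = 124145800 + 149² = 124145800 + 22201 = 124168001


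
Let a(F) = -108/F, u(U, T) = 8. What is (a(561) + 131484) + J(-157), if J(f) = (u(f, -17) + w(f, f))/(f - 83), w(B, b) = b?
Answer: 5901021143/44880 ≈ 1.3148e+5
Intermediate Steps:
J(f) = (8 + f)/(-83 + f) (J(f) = (8 + f)/(f - 83) = (8 + f)/(-83 + f))
(a(561) + 131484) + J(-157) = (-108/561 + 131484) + (8 - 157)/(-83 - 157) = (-108*1/561 + 131484) - 149/(-240) = (-36/187 + 131484) - 1/240*(-149) = 24587472/187 + 149/240 = 5901021143/44880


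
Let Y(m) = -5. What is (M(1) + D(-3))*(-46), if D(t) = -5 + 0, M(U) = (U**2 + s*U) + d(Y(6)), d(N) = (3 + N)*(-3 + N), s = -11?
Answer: -46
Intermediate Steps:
d(N) = (-3 + N)*(3 + N)
M(U) = 16 + U**2 - 11*U (M(U) = (U**2 - 11*U) + (-9 + (-5)**2) = (U**2 - 11*U) + (-9 + 25) = (U**2 - 11*U) + 16 = 16 + U**2 - 11*U)
D(t) = -5
(M(1) + D(-3))*(-46) = ((16 + 1**2 - 11*1) - 5)*(-46) = ((16 + 1 - 11) - 5)*(-46) = (6 - 5)*(-46) = 1*(-46) = -46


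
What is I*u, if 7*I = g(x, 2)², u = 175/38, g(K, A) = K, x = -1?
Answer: 25/38 ≈ 0.65790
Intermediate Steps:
u = 175/38 (u = 175*(1/38) = 175/38 ≈ 4.6053)
I = ⅐ (I = (⅐)*(-1)² = (⅐)*1 = ⅐ ≈ 0.14286)
I*u = (⅐)*(175/38) = 25/38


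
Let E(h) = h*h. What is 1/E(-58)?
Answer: 1/3364 ≈ 0.00029727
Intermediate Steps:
E(h) = h²
1/E(-58) = 1/((-58)²) = 1/3364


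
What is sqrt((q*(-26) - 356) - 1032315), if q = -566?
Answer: I*sqrt(1017955) ≈ 1008.9*I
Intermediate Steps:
sqrt((q*(-26) - 356) - 1032315) = sqrt((-566*(-26) - 356) - 1032315) = sqrt((14716 - 356) - 1032315) = sqrt(14360 - 1032315) = sqrt(-1017955) = I*sqrt(1017955)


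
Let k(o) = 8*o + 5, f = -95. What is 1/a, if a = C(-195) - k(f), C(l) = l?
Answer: 1/560 ≈ 0.0017857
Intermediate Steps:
k(o) = 5 + 8*o
a = 560 (a = -195 - (5 + 8*(-95)) = -195 - (5 - 760) = -195 - 1*(-755) = -195 + 755 = 560)
1/a = 1/560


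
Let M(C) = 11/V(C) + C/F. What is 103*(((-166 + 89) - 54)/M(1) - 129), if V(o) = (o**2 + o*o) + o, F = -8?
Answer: -1453227/85 ≈ -17097.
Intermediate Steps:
V(o) = o + 2*o**2 (V(o) = (o**2 + o**2) + o = 2*o**2 + o = o + 2*o**2)
M(C) = -C/8 + 11/(C*(1 + 2*C)) (M(C) = 11/((C*(1 + 2*C))) + C/(-8) = 11*(1/(C*(1 + 2*C))) + C*(-1/8) = 11/(C*(1 + 2*C)) - C/8 = -C/8 + 11/(C*(1 + 2*C)))
103*(((-166 + 89) - 54)/M(1) - 129) = 103*(((-166 + 89) - 54)/(((1/8)*(88 - 1*1**2 - 2*1**3)/(1*(1 + 2*1)))) - 129) = 103*((-77 - 54)/(((1/8)*1*(88 - 1*1 - 2*1)/(1 + 2))) - 129) = 103*(-131*24/(88 - 1 - 2) - 129) = 103*(-131/((1/8)*1*(1/3)*85) - 129) = 103*(-131/85/24 - 129) = 103*(-131*24/85 - 129) = 103*(-3144/85 - 129) = 103*(-14109/85) = -1453227/85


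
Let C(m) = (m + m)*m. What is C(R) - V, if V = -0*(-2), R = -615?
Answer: 756450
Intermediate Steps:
V = 0 (V = -8964*0 = 0)
C(m) = 2*m² (C(m) = (2*m)*m = 2*m²)
C(R) - V = 2*(-615)² - 1*0 = 2*378225 + 0 = 756450 + 0 = 756450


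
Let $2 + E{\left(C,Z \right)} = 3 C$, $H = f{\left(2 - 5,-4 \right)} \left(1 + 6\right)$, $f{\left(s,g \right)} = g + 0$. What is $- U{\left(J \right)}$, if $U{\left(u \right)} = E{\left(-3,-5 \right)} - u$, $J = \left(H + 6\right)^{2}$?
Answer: $495$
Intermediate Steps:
$f{\left(s,g \right)} = g$
$H = -28$ ($H = - 4 \left(1 + 6\right) = \left(-4\right) 7 = -28$)
$E{\left(C,Z \right)} = -2 + 3 C$
$J = 484$ ($J = \left(-28 + 6\right)^{2} = \left(-22\right)^{2} = 484$)
$U{\left(u \right)} = -11 - u$ ($U{\left(u \right)} = \left(-2 + 3 \left(-3\right)\right) - u = \left(-2 - 9\right) - u = -11 - u$)
$- U{\left(J \right)} = - (-11 - 484) = \left(-1\right) \left(-495\right) = 495$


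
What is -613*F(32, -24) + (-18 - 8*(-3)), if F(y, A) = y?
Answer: -19610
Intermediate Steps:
-613*F(32, -24) + (-18 - 8*(-3)) = -613*32 + (-18 - 8*(-3)) = -19616 + (-18 + 24) = -19616 + 6 = -19610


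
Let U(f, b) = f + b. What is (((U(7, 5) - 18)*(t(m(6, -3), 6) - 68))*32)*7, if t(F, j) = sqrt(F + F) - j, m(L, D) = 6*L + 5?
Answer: 99456 - 1344*sqrt(82) ≈ 87286.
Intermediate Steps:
m(L, D) = 5 + 6*L
U(f, b) = b + f
t(F, j) = -j + sqrt(2)*sqrt(F) (t(F, j) = sqrt(2*F) - j = sqrt(2)*sqrt(F) - j = -j + sqrt(2)*sqrt(F))
(((U(7, 5) - 18)*(t(m(6, -3), 6) - 68))*32)*7 = ((((5 + 7) - 18)*((-1*6 + sqrt(2)*sqrt(5 + 6*6)) - 68))*32)*7 = (((12 - 18)*((-6 + sqrt(2)*sqrt(5 + 36)) - 68))*32)*7 = (-6*((-6 + sqrt(2)*sqrt(41)) - 68)*32)*7 = (-6*((-6 + sqrt(82)) - 68)*32)*7 = (-6*(-74 + sqrt(82))*32)*7 = ((444 - 6*sqrt(82))*32)*7 = (14208 - 192*sqrt(82))*7 = 99456 - 1344*sqrt(82)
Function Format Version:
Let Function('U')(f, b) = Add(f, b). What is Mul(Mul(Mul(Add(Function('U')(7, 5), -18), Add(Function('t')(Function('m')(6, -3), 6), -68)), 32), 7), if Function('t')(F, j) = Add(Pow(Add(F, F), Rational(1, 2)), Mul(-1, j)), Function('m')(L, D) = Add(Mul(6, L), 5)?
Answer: Add(99456, Mul(-1344, Pow(82, Rational(1, 2)))) ≈ 87286.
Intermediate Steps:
Function('m')(L, D) = Add(5, Mul(6, L))
Function('U')(f, b) = Add(b, f)
Function('t')(F, j) = Add(Mul(-1, j), Mul(Pow(2, Rational(1, 2)), Pow(F, Rational(1, 2)))) (Function('t')(F, j) = Add(Pow(Mul(2, F), Rational(1, 2)), Mul(-1, j)) = Add(Mul(Pow(2, Rational(1, 2)), Pow(F, Rational(1, 2))), Mul(-1, j)) = Add(Mul(-1, j), Mul(Pow(2, Rational(1, 2)), Pow(F, Rational(1, 2)))))
Mul(Mul(Mul(Add(Function('U')(7, 5), -18), Add(Function('t')(Function('m')(6, -3), 6), -68)), 32), 7) = Mul(Mul(Mul(Add(Add(5, 7), -18), Add(Add(Mul(-1, 6), Mul(Pow(2, Rational(1, 2)), Pow(Add(5, Mul(6, 6)), Rational(1, 2)))), -68)), 32), 7) = Mul(Mul(Mul(Add(12, -18), Add(Add(-6, Mul(Pow(2, Rational(1, 2)), Pow(Add(5, 36), Rational(1, 2)))), -68)), 32), 7) = Mul(Mul(Mul(-6, Add(Add(-6, Mul(Pow(2, Rational(1, 2)), Pow(41, Rational(1, 2)))), -68)), 32), 7) = Mul(Mul(Mul(-6, Add(Add(-6, Pow(82, Rational(1, 2))), -68)), 32), 7) = Mul(Mul(Mul(-6, Add(-74, Pow(82, Rational(1, 2)))), 32), 7) = Mul(Mul(Add(444, Mul(-6, Pow(82, Rational(1, 2)))), 32), 7) = Mul(Add(14208, Mul(-192, Pow(82, Rational(1, 2)))), 7) = Add(99456, Mul(-1344, Pow(82, Rational(1, 2))))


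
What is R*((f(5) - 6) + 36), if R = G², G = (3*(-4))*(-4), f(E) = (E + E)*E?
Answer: 184320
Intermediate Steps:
f(E) = 2*E² (f(E) = (2*E)*E = 2*E²)
G = 48 (G = -12*(-4) = 48)
R = 2304 (R = 48² = 2304)
R*((f(5) - 6) + 36) = 2304*((2*5² - 6) + 36) = 2304*((2*25 - 6) + 36) = 2304*((50 - 6) + 36) = 2304*(44 + 36) = 2304*80 = 184320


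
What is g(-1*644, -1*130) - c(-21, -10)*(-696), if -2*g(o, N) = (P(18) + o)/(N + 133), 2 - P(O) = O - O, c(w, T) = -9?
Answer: -6157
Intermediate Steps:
P(O) = 2 (P(O) = 2 - (O - O) = 2 - 1*0 = 2 + 0 = 2)
g(o, N) = -(2 + o)/(2*(133 + N)) (g(o, N) = -(2 + o)/(2*(N + 133)) = -(2 + o)/(2*(133 + N)))
g(-1*644, -1*130) - c(-21, -10)*(-696) = (-2 - (-1)*644)/(2*(133 - 1*130)) - (-9)*(-696) = (-2 - 1*(-644))/(2*(133 - 130)) - 1*6264 = (½)*(-2 + 644)/3 - 6264 = (½)*(⅓)*642 - 6264 = 107 - 6264 = -6157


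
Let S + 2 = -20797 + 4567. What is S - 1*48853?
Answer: -65085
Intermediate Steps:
S = -16232 (S = -2 + (-20797 + 4567) = -2 - 16230 = -16232)
S - 1*48853 = -16232 - 1*48853 = -16232 - 48853 = -65085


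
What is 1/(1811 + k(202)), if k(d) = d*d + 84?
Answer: 1/42699 ≈ 2.3420e-5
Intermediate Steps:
k(d) = 84 + d**2 (k(d) = d**2 + 84 = 84 + d**2)
1/(1811 + k(202)) = 1/(1811 + (84 + 202**2)) = 1/(1811 + (84 + 40804)) = 1/(1811 + 40888) = 1/42699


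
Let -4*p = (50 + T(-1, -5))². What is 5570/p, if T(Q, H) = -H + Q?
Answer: -5570/729 ≈ -7.6406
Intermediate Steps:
T(Q, H) = Q - H
p = -729 (p = -(50 + (-1 - 1*(-5)))²/4 = -(50 + (-1 + 5))²/4 = -(50 + 4)²/4 = -¼*54² = -¼*2916 = -729)
5570/p = 5570/(-729) = 5570*(-1/729) = -5570/729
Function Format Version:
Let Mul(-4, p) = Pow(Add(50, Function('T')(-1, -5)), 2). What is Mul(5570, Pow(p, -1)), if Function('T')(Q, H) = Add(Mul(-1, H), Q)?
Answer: Rational(-5570, 729) ≈ -7.6406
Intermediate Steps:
Function('T')(Q, H) = Add(Q, Mul(-1, H))
p = -729 (p = Mul(Rational(-1, 4), Pow(Add(50, Add(-1, Mul(-1, -5))), 2)) = Mul(Rational(-1, 4), Pow(Add(50, Add(-1, 5)), 2)) = Mul(Rational(-1, 4), Pow(Add(50, 4), 2)) = Mul(Rational(-1, 4), Pow(54, 2)) = Mul(Rational(-1, 4), 2916) = -729)
Mul(5570, Pow(p, -1)) = Mul(5570, Pow(-729, -1)) = Mul(5570, Rational(-1, 729)) = Rational(-5570, 729)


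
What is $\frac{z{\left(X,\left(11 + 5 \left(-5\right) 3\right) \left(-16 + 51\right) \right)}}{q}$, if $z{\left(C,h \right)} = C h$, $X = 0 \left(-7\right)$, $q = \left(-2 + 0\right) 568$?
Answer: $0$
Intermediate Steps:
$q = -1136$ ($q = \left(-2\right) 568 = -1136$)
$X = 0$
$\frac{z{\left(X,\left(11 + 5 \left(-5\right) 3\right) \left(-16 + 51\right) \right)}}{q} = \frac{0 \left(11 + 5 \left(-5\right) 3\right) \left(-16 + 51\right)}{-1136} = 0 \left(11 - 75\right) 35 \left(- \frac{1}{1136}\right) = 0 \left(\left(-64\right) 35\right) \left(- \frac{1}{1136}\right) = 0 \left(-2240\right) \left(- \frac{1}{1136}\right) = 0 \left(- \frac{1}{1136}\right) = 0$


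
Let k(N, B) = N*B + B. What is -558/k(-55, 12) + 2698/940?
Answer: 31567/8460 ≈ 3.7313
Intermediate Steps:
k(N, B) = B + B*N (k(N, B) = B*N + B = B + B*N)
-558/k(-55, 12) + 2698/940 = -558*1/(12*(1 - 55)) + 2698/940 = -558/(12*(-54)) + 2698*(1/940) = -558/(-648) + 1349/470 = -558*(-1/648) + 1349/470 = 31/36 + 1349/470 = 31567/8460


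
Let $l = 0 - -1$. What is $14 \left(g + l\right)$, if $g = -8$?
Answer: $-98$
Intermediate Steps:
$l = 1$ ($l = 0 + 1 = 1$)
$14 \left(g + l\right) = 14 \left(-8 + 1\right) = 14 \left(-7\right) = -98$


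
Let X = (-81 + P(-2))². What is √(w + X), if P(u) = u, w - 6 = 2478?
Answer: √9373 ≈ 96.814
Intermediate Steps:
w = 2484 (w = 6 + 2478 = 2484)
X = 6889 (X = (-81 - 2)² = (-83)² = 6889)
√(w + X) = √(2484 + 6889) = √9373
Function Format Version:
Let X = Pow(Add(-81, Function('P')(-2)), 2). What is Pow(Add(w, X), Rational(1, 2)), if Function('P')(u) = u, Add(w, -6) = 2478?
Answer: Pow(9373, Rational(1, 2)) ≈ 96.814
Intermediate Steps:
w = 2484 (w = Add(6, 2478) = 2484)
X = 6889 (X = Pow(Add(-81, -2), 2) = Pow(-83, 2) = 6889)
Pow(Add(w, X), Rational(1, 2)) = Pow(Add(2484, 6889), Rational(1, 2)) = Pow(9373, Rational(1, 2))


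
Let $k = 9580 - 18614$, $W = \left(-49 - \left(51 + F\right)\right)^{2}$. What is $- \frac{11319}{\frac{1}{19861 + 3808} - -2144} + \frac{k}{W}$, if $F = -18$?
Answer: $- \frac{1129932644011}{170609184994} \approx -6.6229$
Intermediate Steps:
$W = 6724$ ($W = \left(-49 - 33\right)^{2} = \left(-82\right)^{2} = 6724$)
$k = -9034$ ($k = 9580 - 18614 = -9034$)
$- \frac{11319}{\frac{1}{19861 + 3808} - -2144} + \frac{k}{W} = - \frac{11319}{\frac{1}{19861 + 3808} - -2144} - \frac{9034}{6724} = - \frac{11319}{\frac{1}{23669} + 2144} - \frac{4517}{3362} = - \frac{11319}{\frac{50746337}{23669}} - \frac{4517}{3362} = \left(-11319\right) \frac{23669}{50746337} - \frac{4517}{3362} = - \frac{267909411}{50746337} - \frac{4517}{3362} = - \frac{1129932644011}{170609184994}$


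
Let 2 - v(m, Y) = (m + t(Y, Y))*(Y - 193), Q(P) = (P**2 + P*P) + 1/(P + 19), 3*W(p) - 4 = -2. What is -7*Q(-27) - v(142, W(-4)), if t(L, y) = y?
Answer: -2710561/72 ≈ -37647.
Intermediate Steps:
W(p) = 2/3 (W(p) = 4/3 + (1/3)*(-2) = 4/3 - 2/3 = 2/3)
Q(P) = 1/(19 + P) + 2*P**2 (Q(P) = (P**2 + P**2) + 1/(19 + P) = 2*P**2 + 1/(19 + P) = 1/(19 + P) + 2*P**2)
v(m, Y) = 2 - (-193 + Y)*(Y + m) (v(m, Y) = 2 - (m + Y)*(Y - 193) = 2 - (Y + m)*(-193 + Y) = 2 - (-193 + Y)*(Y + m))
-7*Q(-27) - v(142, W(-4)) = -7*(1 + 2*(-27)**3 + 38*(-27)**2)/(19 - 27) - (2 - (2/3)**2 + 193*(2/3) + 193*142 - 1*2/3*142) = -7*(1 + 2*(-19683) + 38*729)/(-8) - (2 - 1*4/9 + 386/3 + 27406 - 284/3) = -(-7)*(1 - 39366 + 27702)/8 - (2 - 4/9 + 386/3 + 27406 - 284/3) = -(-7)*(-11663)/8 - 1*246974/9 = -7*11663/8 - 246974/9 = -81641/8 - 246974/9 = -2710561/72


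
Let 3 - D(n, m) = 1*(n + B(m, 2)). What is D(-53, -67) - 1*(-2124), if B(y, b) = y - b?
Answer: 2249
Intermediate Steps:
D(n, m) = 5 - m - n (D(n, m) = 3 - (n + (m - 1*2)) = 3 - (n + (m - 2)) = 3 - (n + (-2 + m)) = 3 - (-2 + m + n) = 3 + (2 - m - n) = 5 - m - n)
D(-53, -67) - 1*(-2124) = (5 - 1*(-67) - 1*(-53)) - 1*(-2124) = (5 + 67 + 53) + 2124 = 125 + 2124 = 2249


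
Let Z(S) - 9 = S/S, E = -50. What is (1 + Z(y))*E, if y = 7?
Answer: -550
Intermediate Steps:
Z(S) = 10 (Z(S) = 9 + S/S = 9 + 1 = 10)
(1 + Z(y))*E = (1 + 10)*(-50) = 11*(-50) = -550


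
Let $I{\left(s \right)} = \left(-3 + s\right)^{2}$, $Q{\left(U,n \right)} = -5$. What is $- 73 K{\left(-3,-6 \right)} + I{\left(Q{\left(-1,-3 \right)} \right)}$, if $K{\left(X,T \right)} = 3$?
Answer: $-155$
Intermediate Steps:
$- 73 K{\left(-3,-6 \right)} + I{\left(Q{\left(-1,-3 \right)} \right)} = \left(-73\right) 3 + \left(-3 - 5\right)^{2} = -219 + \left(-8\right)^{2} = -219 + 64 = -155$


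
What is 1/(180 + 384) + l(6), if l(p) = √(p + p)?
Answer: 1/564 + 2*√3 ≈ 3.4659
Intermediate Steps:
l(p) = √2*√p (l(p) = √(2*p) = √2*√p)
1/(180 + 384) + l(6) = 1/(180 + 384) + √2*√6 = 1/564 + 2*√3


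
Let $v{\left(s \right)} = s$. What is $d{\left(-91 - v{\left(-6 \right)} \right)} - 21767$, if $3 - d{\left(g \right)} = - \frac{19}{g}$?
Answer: $- \frac{1849959}{85} \approx -21764.0$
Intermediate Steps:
$d{\left(g \right)} = 3 + \frac{19}{g}$ ($d{\left(g \right)} = 3 - - \frac{19}{g} = 3 + \frac{19}{g}$)
$d{\left(-91 - v{\left(-6 \right)} \right)} - 21767 = \left(3 + \frac{19}{-91 - -6}\right) - 21767 = \left(3 + \frac{19}{-91 + 6}\right) - 21767 = \left(3 + \frac{19}{-85}\right) - 21767 = \left(3 + 19 \left(- \frac{1}{85}\right)\right) - 21767 = \left(3 - \frac{19}{85}\right) - 21767 = \frac{236}{85} - 21767 = - \frac{1849959}{85}$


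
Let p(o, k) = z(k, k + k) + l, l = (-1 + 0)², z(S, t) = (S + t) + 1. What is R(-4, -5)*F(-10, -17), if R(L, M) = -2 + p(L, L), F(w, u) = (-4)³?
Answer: 768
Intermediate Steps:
z(S, t) = 1 + S + t
F(w, u) = -64
l = 1 (l = (-1)² = 1)
p(o, k) = 2 + 3*k (p(o, k) = (1 + k + (k + k)) + 1 = (1 + k + 2*k) + 1 = (1 + 3*k) + 1 = 2 + 3*k)
R(L, M) = 3*L (R(L, M) = -2 + (2 + 3*L) = 3*L)
R(-4, -5)*F(-10, -17) = (3*(-4))*(-64) = -12*(-64) = 768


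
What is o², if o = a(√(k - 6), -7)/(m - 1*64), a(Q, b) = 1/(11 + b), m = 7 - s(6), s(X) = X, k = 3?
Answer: 1/63504 ≈ 1.5747e-5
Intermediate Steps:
m = 1 (m = 7 - 1*6 = 7 - 6 = 1)
o = -1/252 (o = 1/((11 - 7)*(1 - 1*64)) = 1/(4*(1 - 64)) = (¼)/(-63) = (¼)*(-1/63) = -1/252 ≈ -0.0039683)
o² = (-1/252)² = 1/63504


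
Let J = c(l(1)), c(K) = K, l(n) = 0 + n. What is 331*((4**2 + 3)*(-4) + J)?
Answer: -24825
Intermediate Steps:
l(n) = n
J = 1
331*((4**2 + 3)*(-4) + J) = 331*((4**2 + 3)*(-4) + 1) = 331*((16 + 3)*(-4) + 1) = 331*(19*(-4) + 1) = 331*(-76 + 1) = 331*(-75) = -24825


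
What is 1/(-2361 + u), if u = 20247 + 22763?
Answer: 1/40649 ≈ 2.4601e-5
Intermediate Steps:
u = 43010
1/(-2361 + u) = 1/(-2361 + 43010) = 1/40649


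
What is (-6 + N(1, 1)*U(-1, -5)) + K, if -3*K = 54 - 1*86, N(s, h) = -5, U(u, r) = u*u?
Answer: -⅓ ≈ -0.33333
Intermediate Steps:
U(u, r) = u²
K = 32/3 (K = -(54 - 1*86)/3 = -(54 - 86)/3 = -⅓*(-32) = 32/3 ≈ 10.667)
(-6 + N(1, 1)*U(-1, -5)) + K = (-6 - 5*(-1)²) + 32/3 = (-6 - 5*1) + 32/3 = (-6 - 5) + 32/3 = -11 + 32/3 = -⅓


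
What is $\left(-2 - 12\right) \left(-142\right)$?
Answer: $1988$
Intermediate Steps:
$\left(-2 - 12\right) \left(-142\right) = \left(-14\right) \left(-142\right) = 1988$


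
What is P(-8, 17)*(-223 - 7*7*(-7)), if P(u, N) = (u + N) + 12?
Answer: 2520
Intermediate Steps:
P(u, N) = 12 + N + u (P(u, N) = (N + u) + 12 = 12 + N + u)
P(-8, 17)*(-223 - 7*7*(-7)) = (12 + 17 - 8)*(-223 - 7*7*(-7)) = 21*(-223 - 49*(-7)) = 21*(-223 + 343) = 21*120 = 2520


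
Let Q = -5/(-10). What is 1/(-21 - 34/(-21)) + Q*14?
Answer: 2828/407 ≈ 6.9484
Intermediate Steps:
Q = ½ (Q = -5*(-⅒) = ½ ≈ 0.50000)
1/(-21 - 34/(-21)) + Q*14 = 1/(-21 - 34/(-21)) + (½)*14 = 1/(-21 - 34*(-1/21)) + 7 = 1/(-21 + 34/21) + 7 = 1/(-407/21) + 7 = -21/407 + 7 = 2828/407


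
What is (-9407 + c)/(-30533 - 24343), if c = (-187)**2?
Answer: -12781/27438 ≈ -0.46581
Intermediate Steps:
c = 34969
(-9407 + c)/(-30533 - 24343) = (-9407 + 34969)/(-30533 - 24343) = 25562/(-54876) = 25562*(-1/54876) = -12781/27438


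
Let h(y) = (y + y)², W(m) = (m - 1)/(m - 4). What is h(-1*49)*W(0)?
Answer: 2401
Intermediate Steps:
W(m) = (-1 + m)/(-4 + m)
h(y) = 4*y² (h(y) = (2*y)² = 4*y²)
h(-1*49)*W(0) = (4*(-1*49)²)*((-1 + 0)/(-4 + 0)) = (4*(-49)²)*(-1/(-4)) = (4*2401)*(-¼*(-1)) = 9604*(¼) = 2401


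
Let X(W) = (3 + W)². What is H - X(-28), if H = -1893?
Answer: -2518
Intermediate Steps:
H - X(-28) = -1893 - (3 - 28)² = -1893 - 1*(-25)² = -1893 - 1*625 = -1893 - 625 = -2518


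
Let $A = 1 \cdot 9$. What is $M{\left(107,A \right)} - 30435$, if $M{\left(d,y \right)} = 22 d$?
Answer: $-28081$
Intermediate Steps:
$A = 9$
$M{\left(107,A \right)} - 30435 = 22 \cdot 107 - 30435 = 2354 - 30435 = -28081$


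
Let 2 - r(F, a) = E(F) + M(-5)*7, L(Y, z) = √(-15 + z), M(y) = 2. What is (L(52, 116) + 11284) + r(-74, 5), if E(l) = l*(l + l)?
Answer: 320 + √101 ≈ 330.05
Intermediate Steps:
E(l) = 2*l² (E(l) = l*(2*l) = 2*l²)
r(F, a) = -12 - 2*F² (r(F, a) = 2 - (2*F² + 2*7) = 2 - (2*F² + 14) = 2 - (14 + 2*F²) = 2 + (-14 - 2*F²) = -12 - 2*F²)
(L(52, 116) + 11284) + r(-74, 5) = (√(-15 + 116) + 11284) + (-12 - 2*(-74)²) = (√101 + 11284) + (-12 - 2*5476) = (11284 + √101) + (-12 - 10952) = (11284 + √101) - 10964 = 320 + √101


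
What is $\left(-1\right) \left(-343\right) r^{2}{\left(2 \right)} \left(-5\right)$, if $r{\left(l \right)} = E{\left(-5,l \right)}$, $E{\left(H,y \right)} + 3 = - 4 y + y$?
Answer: $-138915$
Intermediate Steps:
$E{\left(H,y \right)} = -3 - 3 y$ ($E{\left(H,y \right)} = -3 + \left(- 4 y + y\right) = -3 - 3 y$)
$r{\left(l \right)} = -3 - 3 l$
$\left(-1\right) \left(-343\right) r^{2}{\left(2 \right)} \left(-5\right) = \left(-1\right) \left(-343\right) \left(-3 - 6\right)^{2} \left(-5\right) = 343 \left(-3 - 6\right)^{2} \left(-5\right) = 343 \left(-9\right)^{2} \left(-5\right) = 343 \cdot 81 \left(-5\right) = 343 \left(-405\right) = -138915$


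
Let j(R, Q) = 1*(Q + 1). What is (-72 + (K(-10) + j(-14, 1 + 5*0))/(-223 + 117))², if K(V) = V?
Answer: 14531344/2809 ≈ 5173.1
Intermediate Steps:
j(R, Q) = 1 + Q (j(R, Q) = 1*(1 + Q) = 1 + Q)
(-72 + (K(-10) + j(-14, 1 + 5*0))/(-223 + 117))² = (-72 + (-10 + (1 + (1 + 5*0)))/(-223 + 117))² = (-72 + (-10 + (1 + (1 + 0)))/(-106))² = (-72 + (-10 + (1 + 1))*(-1/106))² = (-72 + (-10 + 2)*(-1/106))² = (-72 - 8*(-1/106))² = (-72 + 4/53)² = (-3812/53)² = 14531344/2809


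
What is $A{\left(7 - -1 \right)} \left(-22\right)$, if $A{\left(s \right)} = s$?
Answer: $-176$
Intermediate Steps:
$A{\left(7 - -1 \right)} \left(-22\right) = \left(7 - -1\right) \left(-22\right) = \left(7 + 1\right) \left(-22\right) = 8 \left(-22\right) = -176$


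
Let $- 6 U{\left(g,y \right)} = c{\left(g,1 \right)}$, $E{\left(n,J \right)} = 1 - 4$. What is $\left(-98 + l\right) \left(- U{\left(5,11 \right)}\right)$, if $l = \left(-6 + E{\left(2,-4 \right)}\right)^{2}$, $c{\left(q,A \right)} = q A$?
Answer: $- \frac{85}{6} \approx -14.167$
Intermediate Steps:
$E{\left(n,J \right)} = -3$ ($E{\left(n,J \right)} = 1 - 4 = -3$)
$c{\left(q,A \right)} = A q$
$U{\left(g,y \right)} = - \frac{g}{6}$ ($U{\left(g,y \right)} = - \frac{1 g}{6} = - \frac{g}{6}$)
$l = 81$ ($l = \left(-6 - 3\right)^{2} = \left(-9\right)^{2} = 81$)
$\left(-98 + l\right) \left(- U{\left(5,11 \right)}\right) = \left(-98 + 81\right) \left(- \frac{\left(-1\right) 5}{6}\right) = - 17 \left(\left(-1\right) \left(- \frac{5}{6}\right)\right) = \left(-17\right) \frac{5}{6} = - \frac{85}{6}$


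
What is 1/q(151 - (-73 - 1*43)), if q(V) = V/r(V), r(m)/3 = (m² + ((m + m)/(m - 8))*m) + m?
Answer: 209838/259 ≈ 810.19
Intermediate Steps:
r(m) = 3*m + 3*m² + 6*m²/(-8 + m) (r(m) = 3*((m² + ((m + m)/(m - 8))*m) + m) = 3*((m² + ((2*m)/(-8 + m))*m) + m) = 3*((m² + (2*m/(-8 + m))*m) + m) = 3*((m² + 2*m²/(-8 + m)) + m) = 3*(m + m² + 2*m²/(-8 + m)) = 3*m + 3*m² + 6*m²/(-8 + m))
q(V) = (-8 + V)/(3*(-8 + V² - 5*V)) (q(V) = V/((3*V*(-8 + V² - 5*V)/(-8 + V))) = V*((-8 + V)/(3*V*(-8 + V² - 5*V))) = (-8 + V)/(3*(-8 + V² - 5*V)))
1/q(151 - (-73 - 1*43)) = 1/((8 - (151 - (-73 - 1*43)))/(3*(8 - (151 - (-73 - 1*43))² + 5*(151 - (-73 - 1*43))))) = 1/((8 - (151 - (-73 - 43)))/(3*(8 - (151 - (-73 - 43))² + 5*(151 - (-73 - 43))))) = 1/((8 - (151 - 1*(-116)))/(3*(8 - (151 - 1*(-116))² + 5*(151 - 1*(-116))))) = 1/((8 - (151 + 116))/(3*(8 - (151 + 116)² + 5*(151 + 116)))) = 1/((8 - 1*267)/(3*(8 - 1*267² + 5*267))) = 1/((8 - 267)/(3*(8 - 1*71289 + 1335))) = 1/((⅓)*(-259)/(8 - 71289 + 1335)) = 1/((⅓)*(-259)/(-69946)) = 1/((⅓)*(-1/69946)*(-259)) = 1/(259/209838) = 209838/259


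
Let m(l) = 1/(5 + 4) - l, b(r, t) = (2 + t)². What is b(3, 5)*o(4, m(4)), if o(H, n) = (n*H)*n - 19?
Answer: 164689/81 ≈ 2033.2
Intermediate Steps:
m(l) = ⅑ - l (m(l) = 1/9 - l = ⅑ - l)
o(H, n) = -19 + H*n² (o(H, n) = (H*n)*n - 19 = H*n² - 19 = -19 + H*n²)
b(3, 5)*o(4, m(4)) = (2 + 5)²*(-19 + 4*(⅑ - 1*4)²) = 7²*(-19 + 4*(⅑ - 4)²) = 49*(-19 + 4*(-35/9)²) = 49*(-19 + 4*(1225/81)) = 49*(-19 + 4900/81) = 49*(3361/81) = 164689/81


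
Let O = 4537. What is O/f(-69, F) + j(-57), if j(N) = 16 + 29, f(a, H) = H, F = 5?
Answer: 4762/5 ≈ 952.40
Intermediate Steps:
j(N) = 45
O/f(-69, F) + j(-57) = 4537/5 + 45 = 4762/5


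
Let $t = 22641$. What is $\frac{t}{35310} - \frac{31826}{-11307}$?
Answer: $\frac{459925949}{133083390} \approx 3.4559$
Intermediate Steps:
$\frac{t}{35310} - \frac{31826}{-11307} = \frac{22641}{35310} - \frac{31826}{-11307} = 22641 \cdot \frac{1}{35310} - - \frac{31826}{11307} = \frac{7547}{11770} + \frac{31826}{11307} = \frac{459925949}{133083390}$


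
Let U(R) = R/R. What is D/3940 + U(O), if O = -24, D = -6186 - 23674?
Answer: -1296/197 ≈ -6.5787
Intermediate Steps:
D = -29860
U(R) = 1
D/3940 + U(O) = -29860/3940 + 1 = -29860*1/3940 + 1 = -1493/197 + 1 = -1296/197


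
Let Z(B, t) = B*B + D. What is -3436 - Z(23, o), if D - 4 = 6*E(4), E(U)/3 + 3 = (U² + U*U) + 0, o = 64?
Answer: -4491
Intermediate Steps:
E(U) = -9 + 6*U² (E(U) = -9 + 3*((U² + U*U) + 0) = -9 + 3*((U² + U²) + 0) = -9 + 3*(2*U² + 0) = -9 + 3*(2*U²) = -9 + 6*U²)
D = 526 (D = 4 + 6*(-9 + 6*4²) = 4 + 6*(-9 + 6*16) = 4 + 6*(-9 + 96) = 4 + 6*87 = 4 + 522 = 526)
Z(B, t) = 526 + B² (Z(B, t) = B*B + 526 = B² + 526 = 526 + B²)
-3436 - Z(23, o) = -3436 - (526 + 23²) = -3436 - (526 + 529) = -3436 - 1*1055 = -3436 - 1055 = -4491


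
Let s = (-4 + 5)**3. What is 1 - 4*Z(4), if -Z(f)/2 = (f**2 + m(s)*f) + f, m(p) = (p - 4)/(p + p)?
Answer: 113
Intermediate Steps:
s = 1 (s = 1**3 = 1)
m(p) = (-4 + p)/(2*p) (m(p) = (-4 + p)/((2*p)) = (-4 + p)*(1/(2*p)) = (-4 + p)/(2*p))
Z(f) = f - 2*f**2 (Z(f) = -2*((f**2 + ((1/2)*(-4 + 1)/1)*f) + f) = -2*((f**2 + ((1/2)*1*(-3))*f) + f) = -2*((f**2 - 3*f/2) + f) = -2*(f**2 - f/2) = f - 2*f**2)
1 - 4*Z(4) = 1 - 16*(1 - 2*4) = 1 - 16*(1 - 8) = 1 - 16*(-7) = 1 - 4*(-28) = 1 + 112 = 113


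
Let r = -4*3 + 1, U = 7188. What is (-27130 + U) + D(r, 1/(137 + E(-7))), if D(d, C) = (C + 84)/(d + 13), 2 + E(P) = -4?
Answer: -5213799/262 ≈ -19900.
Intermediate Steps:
E(P) = -6 (E(P) = -2 - 4 = -6)
r = -11 (r = -12 + 1 = -11)
D(d, C) = (84 + C)/(13 + d)
(-27130 + U) + D(r, 1/(137 + E(-7))) = (-27130 + 7188) + (84 + 1/(137 - 6))/(13 - 11) = -19942 + (84 + 1/131)/2 = -19942 + (½)*(11005/131) = -19942 + 11005/262 = -5213799/262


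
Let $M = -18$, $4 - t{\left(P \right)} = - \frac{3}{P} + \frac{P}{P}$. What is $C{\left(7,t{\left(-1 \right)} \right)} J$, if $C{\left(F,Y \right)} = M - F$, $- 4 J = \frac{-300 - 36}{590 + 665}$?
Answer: $- \frac{420}{251} \approx -1.6733$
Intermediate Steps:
$t{\left(P \right)} = 3 + \frac{3}{P}$ ($t{\left(P \right)} = 4 - \left(- \frac{3}{P} + \frac{P}{P}\right) = 4 - \left(- \frac{3}{P} + 1\right) = 4 - \left(1 - \frac{3}{P}\right) = 3 + \frac{3}{P}$)
$J = \frac{84}{1255}$ ($J = - \frac{\left(-300 - 36\right) \frac{1}{590 + 665}}{4} = - \frac{\left(-336\right) \frac{1}{1255}}{4} = \left(- \frac{1}{4}\right) \left(- \frac{336}{1255}\right) = \frac{84}{1255} \approx 0.066932$)
$C{\left(F,Y \right)} = -18 - F$
$C{\left(7,t{\left(-1 \right)} \right)} J = \left(-18 - 7\right) \frac{84}{1255} = \left(-25\right) \frac{84}{1255} = - \frac{420}{251}$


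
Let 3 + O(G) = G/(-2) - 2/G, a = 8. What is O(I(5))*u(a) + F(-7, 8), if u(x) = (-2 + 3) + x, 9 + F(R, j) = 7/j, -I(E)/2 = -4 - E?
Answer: -937/8 ≈ -117.13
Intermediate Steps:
I(E) = 8 + 2*E (I(E) = -2*(-4 - E) = 8 + 2*E)
F(R, j) = -9 + 7/j
O(G) = -3 - 2/G - G/2 (O(G) = -3 + (G/(-2) - 2/G) = -3 + (G*(-½) - 2/G) = -3 + (-G/2 - 2/G) = -3 + (-2/G - G/2) = -3 - 2/G - G/2)
u(x) = 1 + x
O(I(5))*u(a) + F(-7, 8) = (-3 - 2/(8 + 2*5) - (8 + 2*5)/2)*(1 + 8) + (-9 + 7/8) = (-3 - 2/(8 + 10) - (8 + 10)/2)*9 + (-9 + 7*(⅛)) = (-3 - 2/18 - ½*18)*9 + (-9 + 7/8) = (-3 - 2*1/18 - 9)*9 - 65/8 = (-3 - ⅑ - 9)*9 - 65/8 = -109/9*9 - 65/8 = -109 - 65/8 = -937/8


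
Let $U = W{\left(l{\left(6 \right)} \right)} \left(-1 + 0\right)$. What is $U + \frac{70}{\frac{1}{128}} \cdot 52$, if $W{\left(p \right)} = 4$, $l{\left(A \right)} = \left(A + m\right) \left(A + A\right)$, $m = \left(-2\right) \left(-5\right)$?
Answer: $465916$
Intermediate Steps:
$m = 10$
$l{\left(A \right)} = 2 A \left(10 + A\right)$ ($l{\left(A \right)} = \left(A + 10\right) \left(A + A\right) = \left(10 + A\right) 2 A = 2 A \left(10 + A\right)$)
$U = -4$ ($U = 4 \left(-1 + 0\right) = 4 \left(-1\right) = -4$)
$U + \frac{70}{\frac{1}{128}} \cdot 52 = -4 + \frac{70}{\frac{1}{128}} \cdot 52 = -4 + 70 \frac{1}{\frac{1}{128}} \cdot 52 = -4 + 70 \cdot 128 \cdot 52 = -4 + 8960 \cdot 52 = -4 + 465920 = 465916$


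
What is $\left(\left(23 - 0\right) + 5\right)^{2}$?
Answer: $784$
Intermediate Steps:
$\left(\left(23 - 0\right) + 5\right)^{2} = \left(\left(23 + 0\right) + 5\right)^{2} = \left(23 + 5\right)^{2} = 28^{2} = 784$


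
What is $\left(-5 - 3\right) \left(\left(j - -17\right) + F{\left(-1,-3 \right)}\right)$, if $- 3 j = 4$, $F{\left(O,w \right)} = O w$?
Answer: $- \frac{448}{3} \approx -149.33$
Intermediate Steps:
$j = - \frac{4}{3}$ ($j = \left(- \frac{1}{3}\right) 4 = - \frac{4}{3} \approx -1.3333$)
$\left(-5 - 3\right) \left(\left(j - -17\right) + F{\left(-1,-3 \right)}\right) = \left(-5 - 3\right) \left(\left(- \frac{4}{3} - -17\right) - -3\right) = \left(-5 - 3\right) \left(\left(- \frac{4}{3} + 17\right) + 3\right) = - 8 \left(\frac{47}{3} + 3\right) = \left(-8\right) \frac{56}{3} = - \frac{448}{3}$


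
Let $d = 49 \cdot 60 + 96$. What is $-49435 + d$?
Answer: $-46399$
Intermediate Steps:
$d = 3036$ ($d = 2940 + 96 = 3036$)
$-49435 + d = -49435 + 3036 = -46399$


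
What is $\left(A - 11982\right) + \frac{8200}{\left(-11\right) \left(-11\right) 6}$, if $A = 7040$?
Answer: $- \frac{1789846}{363} \approx -4930.7$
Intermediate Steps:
$\left(A - 11982\right) + \frac{8200}{\left(-11\right) \left(-11\right) 6} = \left(7040 - 11982\right) + \frac{8200}{\left(-11\right) \left(-11\right) 6} = -4942 + \frac{8200}{121 \cdot 6} = -4942 + \frac{8200}{726} = -4942 + 8200 \cdot \frac{1}{726} = -4942 + \frac{4100}{363} = - \frac{1789846}{363}$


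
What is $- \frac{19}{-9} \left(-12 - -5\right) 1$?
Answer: $- \frac{133}{9} \approx -14.778$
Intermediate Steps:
$- \frac{19}{-9} \left(-12 - -5\right) 1 = \left(-19\right) \left(- \frac{1}{9}\right) \left(-12 + 5\right) 1 = \frac{19}{9} \left(-7\right) 1 = \left(- \frac{133}{9}\right) 1 = - \frac{133}{9}$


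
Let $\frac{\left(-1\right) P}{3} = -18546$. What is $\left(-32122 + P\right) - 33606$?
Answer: $-10090$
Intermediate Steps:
$P = 55638$ ($P = \left(-3\right) \left(-18546\right) = 55638$)
$\left(-32122 + P\right) - 33606 = \left(-32122 + 55638\right) - 33606 = 23516 - 33606 = -10090$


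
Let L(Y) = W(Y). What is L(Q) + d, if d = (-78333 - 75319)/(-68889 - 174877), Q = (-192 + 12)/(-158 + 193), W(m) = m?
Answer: -3850006/853181 ≈ -4.5125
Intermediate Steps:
Q = -36/7 (Q = -180/35 = -180*1/35 = -36/7 ≈ -5.1429)
L(Y) = Y
d = 76826/121883 (d = -153652/(-243766) = -153652*(-1/243766) = 76826/121883 ≈ 0.63033)
L(Q) + d = -36/7 + 76826/121883 = -3850006/853181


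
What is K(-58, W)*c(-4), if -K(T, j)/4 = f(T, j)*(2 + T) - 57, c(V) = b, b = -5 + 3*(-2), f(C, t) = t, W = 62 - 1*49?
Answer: -34540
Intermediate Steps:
W = 13 (W = 62 - 49 = 13)
b = -11 (b = -5 - 6 = -11)
c(V) = -11
K(T, j) = 228 - 4*j*(2 + T) (K(T, j) = -4*(j*(2 + T) - 57) = -4*(-57 + j*(2 + T)) = 228 - 4*j*(2 + T))
K(-58, W)*c(-4) = (228 - 8*13 - 4*(-58)*13)*(-11) = (228 - 104 + 3016)*(-11) = 3140*(-11) = -34540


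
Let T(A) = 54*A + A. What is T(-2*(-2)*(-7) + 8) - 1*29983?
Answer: -31083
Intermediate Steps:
T(A) = 55*A
T(-2*(-2)*(-7) + 8) - 1*29983 = 55*(-2*(-2)*(-7) + 8) - 1*29983 = 55*(4*(-7) + 8) - 29983 = 55*(-28 + 8) - 29983 = 55*(-20) - 29983 = -1100 - 29983 = -31083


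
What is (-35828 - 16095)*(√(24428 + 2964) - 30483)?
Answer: 1582768809 - 830768*√107 ≈ 1.5742e+9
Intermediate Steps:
(-35828 - 16095)*(√(24428 + 2964) - 30483) = -51923*(√27392 - 30483) = -51923*(16*√107 - 30483) = -51923*(-30483 + 16*√107) = 1582768809 - 830768*√107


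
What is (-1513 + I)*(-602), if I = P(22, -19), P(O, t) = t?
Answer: 922264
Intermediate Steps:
I = -19
(-1513 + I)*(-602) = (-1513 - 19)*(-602) = -1532*(-602) = 922264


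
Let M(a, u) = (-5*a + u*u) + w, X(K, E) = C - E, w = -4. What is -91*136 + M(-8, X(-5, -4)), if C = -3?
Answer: -12339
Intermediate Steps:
X(K, E) = -3 - E
M(a, u) = -4 + u**2 - 5*a (M(a, u) = (-5*a + u*u) - 4 = (-5*a + u**2) - 4 = (u**2 - 5*a) - 4 = -4 + u**2 - 5*a)
-91*136 + M(-8, X(-5, -4)) = -91*136 + (-4 + (-3 - 1*(-4))**2 - 5*(-8)) = -12376 + (-4 + (-3 + 4)**2 + 40) = -12376 + (-4 + 1**2 + 40) = -12376 + (-4 + 1 + 40) = -12376 + 37 = -12339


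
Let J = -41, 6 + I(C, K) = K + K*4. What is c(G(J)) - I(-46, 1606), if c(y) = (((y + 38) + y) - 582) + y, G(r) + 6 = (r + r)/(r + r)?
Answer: -8583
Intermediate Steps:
I(C, K) = -6 + 5*K (I(C, K) = -6 + (K + K*4) = -6 + (K + 4*K) = -6 + 5*K)
G(r) = -5 (G(r) = -6 + (r + r)/(r + r) = -6 + (2*r)/((2*r)) = -6 + (2*r)*(1/(2*r)) = -6 + 1 = -5)
c(y) = -544 + 3*y (c(y) = (((38 + y) + y) - 582) + y = ((38 + 2*y) - 582) + y = (-544 + 2*y) + y = -544 + 3*y)
c(G(J)) - I(-46, 1606) = (-544 + 3*(-5)) - (-6 + 5*1606) = (-544 - 15) - (-6 + 8030) = -559 - 1*8024 = -559 - 8024 = -8583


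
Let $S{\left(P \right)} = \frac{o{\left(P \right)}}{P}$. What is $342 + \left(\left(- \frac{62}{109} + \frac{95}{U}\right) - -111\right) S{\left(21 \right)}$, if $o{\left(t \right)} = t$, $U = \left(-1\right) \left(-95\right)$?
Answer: $\frac{49424}{109} \approx 453.43$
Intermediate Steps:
$U = 95$
$S{\left(P \right)} = 1$ ($S{\left(P \right)} = \frac{P}{P} = 1$)
$342 + \left(\left(- \frac{62}{109} + \frac{95}{U}\right) - -111\right) S{\left(21 \right)} = 342 + \left(\left(- \frac{62}{109} + \frac{95}{95}\right) - -111\right) 1 = 342 + \left(\left(\left(-62\right) \frac{1}{109} + 95 \cdot \frac{1}{95}\right) + 111\right) 1 = 342 + \left(\left(- \frac{62}{109} + 1\right) + 111\right) 1 = 342 + \left(\frac{47}{109} + 111\right) 1 = 342 + \frac{12146}{109} \cdot 1 = 342 + \frac{12146}{109} = \frac{49424}{109}$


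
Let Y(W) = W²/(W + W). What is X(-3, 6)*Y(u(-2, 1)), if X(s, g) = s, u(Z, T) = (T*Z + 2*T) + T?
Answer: -3/2 ≈ -1.5000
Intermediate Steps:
u(Z, T) = 3*T + T*Z (u(Z, T) = (2*T + T*Z) + T = 3*T + T*Z)
Y(W) = W/2 (Y(W) = W²/((2*W)) = (1/(2*W))*W² = W/2)
X(-3, 6)*Y(u(-2, 1)) = -3*1*(3 - 2)/2 = -3*1*1/2 = -3/2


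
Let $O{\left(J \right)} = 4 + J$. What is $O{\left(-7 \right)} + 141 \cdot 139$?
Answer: $19596$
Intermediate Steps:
$O{\left(-7 \right)} + 141 \cdot 139 = \left(4 - 7\right) + 141 \cdot 139 = -3 + 19599 = 19596$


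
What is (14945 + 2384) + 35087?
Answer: 52416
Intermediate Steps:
(14945 + 2384) + 35087 = 17329 + 35087 = 52416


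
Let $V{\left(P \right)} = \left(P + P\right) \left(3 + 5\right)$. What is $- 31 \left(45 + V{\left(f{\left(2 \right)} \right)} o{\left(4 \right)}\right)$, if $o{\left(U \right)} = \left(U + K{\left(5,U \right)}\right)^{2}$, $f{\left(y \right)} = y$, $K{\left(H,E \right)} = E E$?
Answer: $-398195$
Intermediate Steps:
$K{\left(H,E \right)} = E^{2}$
$V{\left(P \right)} = 16 P$ ($V{\left(P \right)} = 2 P 8 = 16 P$)
$o{\left(U \right)} = \left(U + U^{2}\right)^{2}$
$- 31 \left(45 + V{\left(f{\left(2 \right)} \right)} o{\left(4 \right)}\right) = - 31 \left(45 + 16 \cdot 2 \cdot 4^{2} \left(1 + 4\right)^{2}\right) = - 31 \left(45 + 32 \cdot 16 \cdot 5^{2}\right) = - 31 \left(45 + 32 \cdot 16 \cdot 25\right) = - 31 \left(45 + 32 \cdot 400\right) = - 31 \left(45 + 12800\right) = \left(-31\right) 12845 = -398195$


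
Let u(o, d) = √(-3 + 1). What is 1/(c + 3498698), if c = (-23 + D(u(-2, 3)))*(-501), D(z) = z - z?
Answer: 1/3510221 ≈ 2.8488e-7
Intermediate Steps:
u(o, d) = I*√2 (u(o, d) = √(-2) = I*√2)
D(z) = 0
c = 11523 (c = (-23 + 0)*(-501) = -23*(-501) = 11523)
1/(c + 3498698) = 1/(11523 + 3498698) = 1/3510221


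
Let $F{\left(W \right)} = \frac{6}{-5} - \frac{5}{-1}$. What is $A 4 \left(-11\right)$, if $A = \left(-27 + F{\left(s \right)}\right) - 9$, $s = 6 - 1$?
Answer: $\frac{7084}{5} \approx 1416.8$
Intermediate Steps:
$s = 5$ ($s = 6 - 1 = 5$)
$F{\left(W \right)} = \frac{19}{5}$ ($F{\left(W \right)} = 6 \left(- \frac{1}{5}\right) - -5 = - \frac{6}{5} + 5 = \frac{19}{5}$)
$A = - \frac{161}{5}$ ($A = \left(-27 + \frac{19}{5}\right) - 9 = - \frac{116}{5} - 9 = - \frac{161}{5} \approx -32.2$)
$A 4 \left(-11\right) = - \frac{161 \cdot 4 \left(-11\right)}{5} = \left(- \frac{161}{5}\right) \left(-44\right) = \frac{7084}{5}$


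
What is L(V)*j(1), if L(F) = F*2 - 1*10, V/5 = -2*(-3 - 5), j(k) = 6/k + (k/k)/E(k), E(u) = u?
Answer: 1050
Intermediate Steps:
j(k) = 7/k (j(k) = 6/k + (k/k)/k = 6/k + 1/k = 7/k)
V = 80 (V = 5*(-2*(-3 - 5)) = 5*(-2*(-8)) = 5*16 = 80)
L(F) = -10 + 2*F (L(F) = 2*F - 10 = -10 + 2*F)
L(V)*j(1) = (-10 + 2*80)*(7/1) = (-10 + 160)*(7*1) = 150*7 = 1050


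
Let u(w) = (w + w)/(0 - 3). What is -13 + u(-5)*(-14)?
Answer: -179/3 ≈ -59.667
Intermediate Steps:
u(w) = -2*w/3 (u(w) = (2*w)/(-3) = (2*w)*(-⅓) = -2*w/3)
-13 + u(-5)*(-14) = -13 - ⅔*(-5)*(-14) = -13 + (10/3)*(-14) = -13 - 140/3 = -179/3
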